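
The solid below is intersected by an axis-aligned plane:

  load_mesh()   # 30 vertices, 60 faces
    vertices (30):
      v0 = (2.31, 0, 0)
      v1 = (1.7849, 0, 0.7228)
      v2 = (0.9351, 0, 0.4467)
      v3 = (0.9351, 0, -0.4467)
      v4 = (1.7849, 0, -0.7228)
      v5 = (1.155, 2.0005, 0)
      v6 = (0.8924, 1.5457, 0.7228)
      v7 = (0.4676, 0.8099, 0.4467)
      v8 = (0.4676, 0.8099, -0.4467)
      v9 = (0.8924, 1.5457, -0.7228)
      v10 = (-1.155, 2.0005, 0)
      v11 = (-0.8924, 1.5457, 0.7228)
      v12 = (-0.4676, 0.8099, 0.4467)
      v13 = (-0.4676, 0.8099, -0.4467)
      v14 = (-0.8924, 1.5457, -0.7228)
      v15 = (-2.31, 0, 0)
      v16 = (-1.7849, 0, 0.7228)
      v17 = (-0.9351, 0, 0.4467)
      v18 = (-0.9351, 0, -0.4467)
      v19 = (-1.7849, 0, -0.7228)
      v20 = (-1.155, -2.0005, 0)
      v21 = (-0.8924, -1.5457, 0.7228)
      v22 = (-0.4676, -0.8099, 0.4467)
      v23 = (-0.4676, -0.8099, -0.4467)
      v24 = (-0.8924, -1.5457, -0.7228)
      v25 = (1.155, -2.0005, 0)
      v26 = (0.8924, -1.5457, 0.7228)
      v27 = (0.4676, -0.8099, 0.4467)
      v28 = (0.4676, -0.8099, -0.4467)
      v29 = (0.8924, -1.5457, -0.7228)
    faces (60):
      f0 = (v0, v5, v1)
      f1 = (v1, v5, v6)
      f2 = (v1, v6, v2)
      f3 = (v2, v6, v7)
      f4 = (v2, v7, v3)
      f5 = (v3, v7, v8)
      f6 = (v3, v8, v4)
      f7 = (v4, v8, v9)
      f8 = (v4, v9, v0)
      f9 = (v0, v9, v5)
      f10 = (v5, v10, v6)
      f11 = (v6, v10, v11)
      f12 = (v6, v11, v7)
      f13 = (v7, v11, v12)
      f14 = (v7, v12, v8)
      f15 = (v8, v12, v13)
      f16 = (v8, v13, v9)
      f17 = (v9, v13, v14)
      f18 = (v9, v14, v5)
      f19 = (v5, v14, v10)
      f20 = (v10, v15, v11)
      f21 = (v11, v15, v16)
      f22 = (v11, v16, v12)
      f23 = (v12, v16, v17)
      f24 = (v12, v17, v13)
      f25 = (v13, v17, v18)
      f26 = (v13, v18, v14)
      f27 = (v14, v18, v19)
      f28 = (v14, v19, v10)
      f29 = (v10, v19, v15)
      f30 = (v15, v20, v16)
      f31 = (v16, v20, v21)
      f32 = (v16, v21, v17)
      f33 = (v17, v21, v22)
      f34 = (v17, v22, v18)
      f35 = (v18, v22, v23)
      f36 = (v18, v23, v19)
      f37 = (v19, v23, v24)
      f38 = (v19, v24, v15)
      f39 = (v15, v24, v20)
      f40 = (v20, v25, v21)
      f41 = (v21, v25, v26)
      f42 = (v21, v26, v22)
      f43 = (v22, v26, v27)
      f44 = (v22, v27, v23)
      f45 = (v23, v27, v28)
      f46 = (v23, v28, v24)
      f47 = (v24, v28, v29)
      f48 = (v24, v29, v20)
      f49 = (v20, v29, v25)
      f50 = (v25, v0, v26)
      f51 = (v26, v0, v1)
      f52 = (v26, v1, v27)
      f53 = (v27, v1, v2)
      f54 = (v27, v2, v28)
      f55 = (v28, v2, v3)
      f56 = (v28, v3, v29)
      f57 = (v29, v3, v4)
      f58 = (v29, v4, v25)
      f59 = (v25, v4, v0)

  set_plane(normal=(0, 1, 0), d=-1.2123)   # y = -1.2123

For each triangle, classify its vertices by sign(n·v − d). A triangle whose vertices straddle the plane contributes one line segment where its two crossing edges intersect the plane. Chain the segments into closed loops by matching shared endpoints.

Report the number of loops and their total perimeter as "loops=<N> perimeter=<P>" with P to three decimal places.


Straddling triangles (18 of 60):
  (v15,v20,v16) [+-+] → (-1.61007, -1.2123, 0)–(-1.40318, -1.2123, 0.284784)  len=0.3520
  (v16,v20,v21) [+--] → (-1.40318, -1.2123, 0.284784)–(-1.08491, -1.2123, 0.7228)  len=0.5414
  (v16,v21,v17) [+-+] → (-1.08491, -1.2123, 0.7228)–(-0.90161, -1.2123, 0.663247)  len=0.1927
  (v17,v21,v22) [+-+] → (-0.90161, -1.2123, 0.663247)–(-0.699918, -1.2123, 0.597696)  len=0.2121
  (v19,v23,v24) [++-] → (-0.699918, -1.2123, -0.597696)–(-1.08491, -1.2123, -0.7228)  len=0.4048
  (v19,v24,v15) [+-+] → (-1.08491, -1.2123, -0.7228)–(-1.19817, -1.2123, -0.566896)  len=0.1927
  (v15,v24,v20) [+--] → (-1.19817, -1.2123, -0.566896)–(-1.61007, -1.2123, 0)  len=0.7007
  (v21,v26,v22) [--+] → (0.276167, -1.2123, 0.597696)–(-0.699918, -1.2123, 0.597696)  len=0.9761
  (v22,v26,v27) [+-+] → (0.276167, -1.2123, 0.597696)–(0.699918, -1.2123, 0.597696)  len=0.4238
  (v23,v28,v24) [++-] → (-0.276167, -1.2123, -0.597696)–(-0.699918, -1.2123, -0.597696)  len=0.4238
  (v24,v28,v29) [-+-] → (-0.276167, -1.2123, -0.597696)–(0.699918, -1.2123, -0.597696)  len=0.9761
  (v25,v0,v26) [-+-] → (1.61007, -1.2123, 0)–(1.19817, -1.2123, 0.566896)  len=0.7007
  (v26,v0,v1) [-++] → (1.19817, -1.2123, 0.566896)–(1.08491, -1.2123, 0.7228)  len=0.1927
  (v26,v1,v27) [-++] → (1.08491, -1.2123, 0.7228)–(0.699918, -1.2123, 0.597696)  len=0.4048
  (v28,v3,v29) [++-] → (0.90161, -1.2123, -0.663247)–(0.699918, -1.2123, -0.597696)  len=0.2121
  (v29,v3,v4) [-++] → (0.90161, -1.2123, -0.663247)–(1.08491, -1.2123, -0.7228)  len=0.1927
  (v29,v4,v25) [-+-] → (1.08491, -1.2123, -0.7228)–(1.40318, -1.2123, -0.284784)  len=0.5414
  (v25,v4,v0) [-++] → (1.40318, -1.2123, -0.284784)–(1.61007, -1.2123, 0)  len=0.3520

Chained into 1 loop(s):
  loop 1: 18 segments, perimeter = 7.9927
Total perimeter = 7.993

loops=1 perimeter=7.993


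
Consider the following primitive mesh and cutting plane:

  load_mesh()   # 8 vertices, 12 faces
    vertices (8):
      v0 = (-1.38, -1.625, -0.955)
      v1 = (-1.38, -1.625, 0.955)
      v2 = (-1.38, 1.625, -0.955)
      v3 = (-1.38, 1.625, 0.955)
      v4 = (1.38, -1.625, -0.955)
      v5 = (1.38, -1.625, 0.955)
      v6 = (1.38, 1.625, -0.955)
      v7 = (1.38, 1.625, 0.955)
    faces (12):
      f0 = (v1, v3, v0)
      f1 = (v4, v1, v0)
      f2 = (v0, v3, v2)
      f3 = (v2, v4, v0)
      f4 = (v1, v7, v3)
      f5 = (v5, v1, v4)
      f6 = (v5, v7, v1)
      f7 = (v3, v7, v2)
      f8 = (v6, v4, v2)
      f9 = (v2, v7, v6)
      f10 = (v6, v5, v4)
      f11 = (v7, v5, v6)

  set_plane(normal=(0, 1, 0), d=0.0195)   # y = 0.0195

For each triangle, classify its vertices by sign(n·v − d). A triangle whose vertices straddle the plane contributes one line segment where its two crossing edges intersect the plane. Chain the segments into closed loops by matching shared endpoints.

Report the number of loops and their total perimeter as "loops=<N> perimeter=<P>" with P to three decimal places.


loops=1 perimeter=9.340

Straddling triangles (8 of 12):
  (v1,v3,v0) [-+-] → (-1.38, 0.0195, 0.955)–(-1.38, 0.0195, 0.01146)  len=0.9435
  (v0,v3,v2) [-++] → (-1.38, 0.0195, 0.01146)–(-1.38, 0.0195, -0.955)  len=0.9665
  (v2,v4,v0) [+--] → (-0.01656, 0.0195, -0.955)–(-1.38, 0.0195, -0.955)  len=1.3634
  (v1,v7,v3) [-++] → (0.01656, 0.0195, 0.955)–(-1.38, 0.0195, 0.955)  len=1.3966
  (v5,v7,v1) [-+-] → (1.38, 0.0195, 0.955)–(0.01656, 0.0195, 0.955)  len=1.3634
  (v6,v4,v2) [+-+] → (1.38, 0.0195, -0.955)–(-0.01656, 0.0195, -0.955)  len=1.3966
  (v6,v5,v4) [+--] → (1.38, 0.0195, -0.01146)–(1.38, 0.0195, -0.955)  len=0.9435
  (v7,v5,v6) [+-+] → (1.38, 0.0195, 0.955)–(1.38, 0.0195, -0.01146)  len=0.9665

Chained into 1 loop(s):
  loop 1: 8 segments, perimeter = 9.3400
Total perimeter = 9.340


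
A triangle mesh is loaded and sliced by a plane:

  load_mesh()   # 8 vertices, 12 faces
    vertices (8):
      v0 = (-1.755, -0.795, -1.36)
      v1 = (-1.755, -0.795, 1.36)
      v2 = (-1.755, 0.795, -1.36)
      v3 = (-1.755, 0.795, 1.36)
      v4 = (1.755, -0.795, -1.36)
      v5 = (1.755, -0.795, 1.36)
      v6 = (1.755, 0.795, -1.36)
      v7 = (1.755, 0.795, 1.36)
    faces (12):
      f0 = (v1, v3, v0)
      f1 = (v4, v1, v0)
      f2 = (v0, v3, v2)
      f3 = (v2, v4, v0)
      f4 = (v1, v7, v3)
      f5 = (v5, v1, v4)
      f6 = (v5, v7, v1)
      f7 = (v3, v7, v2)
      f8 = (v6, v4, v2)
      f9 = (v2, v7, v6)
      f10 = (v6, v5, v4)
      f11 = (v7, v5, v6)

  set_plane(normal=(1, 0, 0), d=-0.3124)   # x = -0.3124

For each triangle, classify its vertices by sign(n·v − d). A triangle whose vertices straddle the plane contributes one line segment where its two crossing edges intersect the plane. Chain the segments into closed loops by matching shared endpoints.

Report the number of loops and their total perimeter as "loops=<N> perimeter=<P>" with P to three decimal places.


Straddling triangles (8 of 12):
  (v4,v1,v0) [+--] → (-0.3124, -0.795, 0.242088)–(-0.3124, -0.795, -1.36)  len=1.6021
  (v2,v4,v0) [-+-] → (-0.3124, 0.141515, -1.36)–(-0.3124, -0.795, -1.36)  len=0.9365
  (v1,v7,v3) [-+-] → (-0.3124, -0.141515, 1.36)–(-0.3124, 0.795, 1.36)  len=0.9365
  (v5,v1,v4) [+-+] → (-0.3124, -0.795, 1.36)–(-0.3124, -0.795, 0.242088)  len=1.1179
  (v5,v7,v1) [++-] → (-0.3124, -0.141515, 1.36)–(-0.3124, -0.795, 1.36)  len=0.6535
  (v3,v7,v2) [-+-] → (-0.3124, 0.795, 1.36)–(-0.3124, 0.795, -0.242088)  len=1.6021
  (v6,v4,v2) [++-] → (-0.3124, 0.141515, -1.36)–(-0.3124, 0.795, -1.36)  len=0.6535
  (v2,v7,v6) [-++] → (-0.3124, 0.795, -0.242088)–(-0.3124, 0.795, -1.36)  len=1.1179

Chained into 1 loop(s):
  loop 1: 8 segments, perimeter = 8.6200
Total perimeter = 8.620

loops=1 perimeter=8.620


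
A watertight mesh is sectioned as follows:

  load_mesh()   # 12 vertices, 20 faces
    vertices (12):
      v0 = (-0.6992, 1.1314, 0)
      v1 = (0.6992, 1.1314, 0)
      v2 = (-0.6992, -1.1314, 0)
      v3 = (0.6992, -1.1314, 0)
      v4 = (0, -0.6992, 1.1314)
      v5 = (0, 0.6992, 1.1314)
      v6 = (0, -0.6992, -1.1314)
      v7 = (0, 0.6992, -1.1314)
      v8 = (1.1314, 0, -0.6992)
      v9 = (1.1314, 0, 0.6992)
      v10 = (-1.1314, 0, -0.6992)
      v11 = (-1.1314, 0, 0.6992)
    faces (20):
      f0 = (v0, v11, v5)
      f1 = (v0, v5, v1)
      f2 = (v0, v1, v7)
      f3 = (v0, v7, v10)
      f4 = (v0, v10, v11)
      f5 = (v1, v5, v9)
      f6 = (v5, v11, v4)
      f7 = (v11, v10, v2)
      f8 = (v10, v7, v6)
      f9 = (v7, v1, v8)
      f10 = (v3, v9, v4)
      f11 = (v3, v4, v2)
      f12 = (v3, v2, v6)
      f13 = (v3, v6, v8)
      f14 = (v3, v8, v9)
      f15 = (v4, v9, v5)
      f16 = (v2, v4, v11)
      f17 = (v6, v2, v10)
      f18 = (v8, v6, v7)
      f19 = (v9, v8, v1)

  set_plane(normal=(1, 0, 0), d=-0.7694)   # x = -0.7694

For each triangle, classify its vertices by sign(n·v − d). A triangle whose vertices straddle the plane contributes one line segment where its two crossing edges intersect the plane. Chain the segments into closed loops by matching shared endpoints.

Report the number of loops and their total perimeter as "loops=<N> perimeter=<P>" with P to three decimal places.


loops=1 perimeter=5.444

Straddling triangles (8 of 20):
  (v0,v11,v5) [+-+] → (-0.7694, 0.947633, 0.113567)–(-0.7694, 0.223714, 0.837486)  len=1.0238
  (v0,v7,v10) [++-] → (-0.7694, 0.223714, -0.837486)–(-0.7694, 0.947633, -0.113567)  len=1.0238
  (v0,v10,v11) [+--] → (-0.7694, 0.947633, -0.113567)–(-0.7694, 0.947633, 0.113567)  len=0.2271
  (v5,v11,v4) [+-+] → (-0.7694, 0.223714, 0.837486)–(-0.7694, -0.223714, 0.837486)  len=0.4474
  (v11,v10,v2) [--+] → (-0.7694, -0.947633, -0.113567)–(-0.7694, -0.947633, 0.113567)  len=0.2271
  (v10,v7,v6) [-++] → (-0.7694, 0.223714, -0.837486)–(-0.7694, -0.223714, -0.837486)  len=0.4474
  (v2,v4,v11) [++-] → (-0.7694, -0.223714, 0.837486)–(-0.7694, -0.947633, 0.113567)  len=1.0238
  (v6,v2,v10) [++-] → (-0.7694, -0.947633, -0.113567)–(-0.7694, -0.223714, -0.837486)  len=1.0238

Chained into 1 loop(s):
  loop 1: 8 segments, perimeter = 5.4442
Total perimeter = 5.444


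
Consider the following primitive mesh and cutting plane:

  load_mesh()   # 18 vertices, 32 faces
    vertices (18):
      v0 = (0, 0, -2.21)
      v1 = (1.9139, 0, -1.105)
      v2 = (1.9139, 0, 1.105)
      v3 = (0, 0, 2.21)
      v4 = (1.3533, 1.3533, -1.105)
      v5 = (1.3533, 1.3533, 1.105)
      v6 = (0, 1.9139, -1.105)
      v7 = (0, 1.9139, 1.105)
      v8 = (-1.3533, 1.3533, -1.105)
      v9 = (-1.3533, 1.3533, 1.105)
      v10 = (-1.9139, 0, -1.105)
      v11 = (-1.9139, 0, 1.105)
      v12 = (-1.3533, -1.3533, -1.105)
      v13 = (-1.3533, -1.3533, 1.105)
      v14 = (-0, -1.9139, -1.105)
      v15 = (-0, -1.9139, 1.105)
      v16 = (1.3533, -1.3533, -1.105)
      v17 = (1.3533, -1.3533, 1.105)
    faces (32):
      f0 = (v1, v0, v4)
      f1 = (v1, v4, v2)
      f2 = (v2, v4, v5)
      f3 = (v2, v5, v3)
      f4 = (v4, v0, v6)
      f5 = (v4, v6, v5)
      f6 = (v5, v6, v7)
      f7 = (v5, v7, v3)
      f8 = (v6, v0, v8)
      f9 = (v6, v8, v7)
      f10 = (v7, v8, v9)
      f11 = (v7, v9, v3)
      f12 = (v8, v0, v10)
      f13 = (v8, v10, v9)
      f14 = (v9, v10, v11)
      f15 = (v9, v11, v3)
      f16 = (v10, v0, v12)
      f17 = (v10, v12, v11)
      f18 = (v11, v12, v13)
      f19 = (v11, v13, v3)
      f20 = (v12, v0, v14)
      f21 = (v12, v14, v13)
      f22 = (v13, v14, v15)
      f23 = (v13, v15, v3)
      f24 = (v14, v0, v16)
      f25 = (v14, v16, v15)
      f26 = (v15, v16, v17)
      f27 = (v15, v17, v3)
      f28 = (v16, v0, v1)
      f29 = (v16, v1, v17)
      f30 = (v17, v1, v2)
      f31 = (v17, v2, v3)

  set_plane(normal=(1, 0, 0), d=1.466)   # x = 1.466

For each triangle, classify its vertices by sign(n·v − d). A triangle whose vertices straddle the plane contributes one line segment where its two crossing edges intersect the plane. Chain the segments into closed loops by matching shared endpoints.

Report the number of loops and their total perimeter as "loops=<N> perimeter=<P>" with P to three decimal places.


loops=1 perimeter=8.867

Straddling triangles (8 of 32):
  (v1,v0,v4) [+--] → (1.466, 0, -1.3636)–(1.466, 1.08124, -1.105)  len=1.1117
  (v1,v4,v2) [+-+] → (1.466, 1.08124, -1.105)–(1.466, 1.08124, -0.660714)  len=0.4443
  (v2,v4,v5) [+--] → (1.466, 1.08124, -0.660714)–(1.466, 1.08124, 1.105)  len=1.7657
  (v2,v5,v3) [+--] → (1.466, 1.08124, 1.105)–(1.466, 0, 1.3636)  len=1.1117
  (v16,v0,v1) [--+] → (1.466, 0, -1.3636)–(1.466, -1.08124, -1.105)  len=1.1117
  (v16,v1,v17) [-+-] → (1.466, -1.08124, -1.105)–(1.466, -1.08124, 0.660714)  len=1.7657
  (v17,v1,v2) [-++] → (1.466, -1.08124, 0.660714)–(1.466, -1.08124, 1.105)  len=0.4443
  (v17,v2,v3) [-+-] → (1.466, -1.08124, 1.105)–(1.466, 0, 1.3636)  len=1.1117

Chained into 1 loop(s):
  loop 1: 8 segments, perimeter = 8.8669
Total perimeter = 8.867


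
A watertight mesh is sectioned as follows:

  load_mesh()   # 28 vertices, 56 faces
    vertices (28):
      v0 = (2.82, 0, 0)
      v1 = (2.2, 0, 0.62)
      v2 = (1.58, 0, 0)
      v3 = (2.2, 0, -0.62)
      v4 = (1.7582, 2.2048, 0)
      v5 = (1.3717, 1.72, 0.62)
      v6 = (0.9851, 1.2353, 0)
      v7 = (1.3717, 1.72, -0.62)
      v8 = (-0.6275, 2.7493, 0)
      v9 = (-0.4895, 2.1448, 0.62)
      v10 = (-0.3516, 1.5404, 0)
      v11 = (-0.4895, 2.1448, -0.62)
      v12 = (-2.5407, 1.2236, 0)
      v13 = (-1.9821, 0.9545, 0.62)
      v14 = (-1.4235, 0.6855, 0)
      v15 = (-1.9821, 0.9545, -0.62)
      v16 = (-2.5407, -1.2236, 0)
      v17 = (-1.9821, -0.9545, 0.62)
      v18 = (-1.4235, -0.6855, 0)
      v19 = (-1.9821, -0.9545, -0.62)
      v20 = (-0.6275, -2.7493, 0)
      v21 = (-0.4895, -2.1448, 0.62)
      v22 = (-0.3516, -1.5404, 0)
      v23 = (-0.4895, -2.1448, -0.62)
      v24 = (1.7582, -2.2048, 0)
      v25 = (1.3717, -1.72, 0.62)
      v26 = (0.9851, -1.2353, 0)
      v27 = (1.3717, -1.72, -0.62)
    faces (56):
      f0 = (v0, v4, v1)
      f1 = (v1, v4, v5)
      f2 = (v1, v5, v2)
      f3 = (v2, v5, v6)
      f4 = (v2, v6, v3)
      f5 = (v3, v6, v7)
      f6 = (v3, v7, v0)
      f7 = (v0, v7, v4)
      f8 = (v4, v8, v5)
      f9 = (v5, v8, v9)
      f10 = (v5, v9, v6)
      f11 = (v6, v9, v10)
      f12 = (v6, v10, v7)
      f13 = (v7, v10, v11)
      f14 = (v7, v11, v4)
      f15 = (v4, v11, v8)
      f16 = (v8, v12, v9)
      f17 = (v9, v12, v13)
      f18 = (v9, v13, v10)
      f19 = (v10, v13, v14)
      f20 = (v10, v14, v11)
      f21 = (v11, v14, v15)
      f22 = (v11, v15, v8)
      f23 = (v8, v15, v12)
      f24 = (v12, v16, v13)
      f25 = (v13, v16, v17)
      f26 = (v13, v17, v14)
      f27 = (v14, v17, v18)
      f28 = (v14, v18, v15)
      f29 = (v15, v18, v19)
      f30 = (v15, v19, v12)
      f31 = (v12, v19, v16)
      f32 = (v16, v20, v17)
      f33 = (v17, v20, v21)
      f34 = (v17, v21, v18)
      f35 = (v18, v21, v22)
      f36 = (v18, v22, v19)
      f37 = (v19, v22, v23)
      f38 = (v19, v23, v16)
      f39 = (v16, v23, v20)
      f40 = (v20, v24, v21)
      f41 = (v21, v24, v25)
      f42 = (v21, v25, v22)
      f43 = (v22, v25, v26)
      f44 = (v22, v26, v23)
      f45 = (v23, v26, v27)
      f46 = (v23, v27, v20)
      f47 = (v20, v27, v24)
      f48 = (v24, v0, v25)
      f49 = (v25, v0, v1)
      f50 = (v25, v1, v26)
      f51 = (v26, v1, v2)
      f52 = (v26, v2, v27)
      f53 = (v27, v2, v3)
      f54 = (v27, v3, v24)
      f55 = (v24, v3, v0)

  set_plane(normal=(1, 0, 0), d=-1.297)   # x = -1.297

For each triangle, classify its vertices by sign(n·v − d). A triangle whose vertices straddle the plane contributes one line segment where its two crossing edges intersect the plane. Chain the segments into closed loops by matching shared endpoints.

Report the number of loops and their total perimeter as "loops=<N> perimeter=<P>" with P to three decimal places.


Straddling triangles (16 of 56):
  (v8,v12,v9) [+-+] → (-1.297, 2.2154, 0)–(-1.297, 1.78215, 0.375923)  len=0.5736
  (v9,v12,v13) [+--] → (-1.297, 1.78215, 0.375923)–(-1.297, 1.50084, 0.62)  len=0.3724
  (v9,v13,v10) [+-+] → (-1.297, 1.50084, 0.62)–(-1.297, 1.20068, 0.35949)  len=0.3974
  (v10,v13,v14) [+--] → (-1.297, 1.20068, 0.35949)–(-1.297, 0.786391, 0)  len=0.5485
  (v10,v14,v11) [+-+] → (-1.297, 0.786391, 0)–(-1.297, 0.883146, -0.0839722)  len=0.1281
  (v11,v14,v15) [+--] → (-1.297, 0.883146, -0.0839722)–(-1.297, 1.50084, -0.62)  len=0.8178
  (v11,v15,v8) [+-+] → (-1.297, 1.50084, -0.62)–(-1.297, 1.86223, -0.30643)  len=0.4785
  (v8,v15,v12) [+--] → (-1.297, 1.86223, -0.30643)–(-1.297, 2.2154, 0)  len=0.4676
  (v16,v20,v17) [-+-] → (-1.297, -2.2154, 0)–(-1.297, -1.86223, 0.30643)  len=0.4676
  (v17,v20,v21) [-++] → (-1.297, -1.86223, 0.30643)–(-1.297, -1.50084, 0.62)  len=0.4785
  (v17,v21,v18) [-+-] → (-1.297, -1.50084, 0.62)–(-1.297, -0.883146, 0.0839722)  len=0.8178
  (v18,v21,v22) [-++] → (-1.297, -0.883146, 0.0839722)–(-1.297, -0.786391, 0)  len=0.1281
  (v18,v22,v19) [-+-] → (-1.297, -0.786391, 0)–(-1.297, -1.20068, -0.35949)  len=0.5485
  (v19,v22,v23) [-++] → (-1.297, -1.20068, -0.35949)–(-1.297, -1.50084, -0.62)  len=0.3974
  (v19,v23,v16) [-+-] → (-1.297, -1.50084, -0.62)–(-1.297, -1.78215, -0.375923)  len=0.3724
  (v16,v23,v20) [-++] → (-1.297, -1.78215, -0.375923)–(-1.297, -2.2154, 0)  len=0.5736

Chained into 2 loop(s):
  loop 1: 8 segments, perimeter = 3.7840
  loop 2: 8 segments, perimeter = 3.7840
Total perimeter = 7.568

loops=2 perimeter=7.568


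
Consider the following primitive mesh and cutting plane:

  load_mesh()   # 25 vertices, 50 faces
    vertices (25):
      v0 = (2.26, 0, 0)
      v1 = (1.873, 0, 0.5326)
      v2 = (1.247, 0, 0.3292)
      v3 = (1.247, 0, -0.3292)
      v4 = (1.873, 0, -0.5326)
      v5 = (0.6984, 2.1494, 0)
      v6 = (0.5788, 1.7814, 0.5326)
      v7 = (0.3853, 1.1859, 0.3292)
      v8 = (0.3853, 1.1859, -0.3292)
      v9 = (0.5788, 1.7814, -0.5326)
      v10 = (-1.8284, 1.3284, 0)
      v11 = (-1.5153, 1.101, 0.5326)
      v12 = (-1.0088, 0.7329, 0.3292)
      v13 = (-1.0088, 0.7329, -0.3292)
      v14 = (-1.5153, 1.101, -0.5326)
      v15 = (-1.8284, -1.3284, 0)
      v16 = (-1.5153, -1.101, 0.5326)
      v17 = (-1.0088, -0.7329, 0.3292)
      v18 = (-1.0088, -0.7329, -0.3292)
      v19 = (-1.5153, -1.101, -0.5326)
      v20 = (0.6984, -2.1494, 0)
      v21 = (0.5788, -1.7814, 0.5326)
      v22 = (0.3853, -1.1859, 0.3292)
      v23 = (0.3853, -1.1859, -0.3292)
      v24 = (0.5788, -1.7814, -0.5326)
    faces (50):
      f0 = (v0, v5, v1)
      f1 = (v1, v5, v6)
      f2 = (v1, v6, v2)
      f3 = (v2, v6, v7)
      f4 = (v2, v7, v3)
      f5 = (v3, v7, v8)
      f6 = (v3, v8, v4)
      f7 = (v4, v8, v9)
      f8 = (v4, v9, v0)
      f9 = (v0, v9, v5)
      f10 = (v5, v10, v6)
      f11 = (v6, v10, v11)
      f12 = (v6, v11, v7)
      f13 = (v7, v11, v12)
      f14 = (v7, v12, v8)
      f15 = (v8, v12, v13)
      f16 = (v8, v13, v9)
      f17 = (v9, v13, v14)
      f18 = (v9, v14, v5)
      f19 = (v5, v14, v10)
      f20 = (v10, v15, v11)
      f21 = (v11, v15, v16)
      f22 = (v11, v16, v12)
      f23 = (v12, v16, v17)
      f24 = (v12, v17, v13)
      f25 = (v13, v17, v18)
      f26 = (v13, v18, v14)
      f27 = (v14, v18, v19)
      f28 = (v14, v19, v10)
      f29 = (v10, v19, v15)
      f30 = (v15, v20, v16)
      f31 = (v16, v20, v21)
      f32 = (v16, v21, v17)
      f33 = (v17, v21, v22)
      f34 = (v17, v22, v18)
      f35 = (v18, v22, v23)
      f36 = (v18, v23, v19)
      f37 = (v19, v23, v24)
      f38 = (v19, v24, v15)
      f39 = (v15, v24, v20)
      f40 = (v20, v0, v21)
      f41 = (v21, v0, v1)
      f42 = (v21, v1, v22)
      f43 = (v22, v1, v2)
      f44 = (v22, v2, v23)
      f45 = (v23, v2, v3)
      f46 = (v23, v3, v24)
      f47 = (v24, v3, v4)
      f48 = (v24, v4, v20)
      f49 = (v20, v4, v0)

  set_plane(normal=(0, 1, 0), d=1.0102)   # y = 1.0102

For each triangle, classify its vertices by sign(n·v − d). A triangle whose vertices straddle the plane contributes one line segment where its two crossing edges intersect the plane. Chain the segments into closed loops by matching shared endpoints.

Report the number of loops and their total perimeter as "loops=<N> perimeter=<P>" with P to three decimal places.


Straddling triangles (22 of 50):
  (v0,v5,v1) [-+-] → (1.52606, 1.0102, 0)–(1.32095, 1.0102, 0.282282)  len=0.3489
  (v1,v5,v6) [-++] → (1.32095, 1.0102, 0.282282)–(1.13908, 1.0102, 0.5326)  len=0.3094
  (v1,v6,v2) [-+-] → (1.13908, 1.0102, 0.5326)–(0.868076, 1.0102, 0.444544)  len=0.2850
  (v2,v6,v7) [-++] → (0.868076, 1.0102, 0.444544)–(0.512967, 1.0102, 0.3292)  len=0.3734
  (v2,v7,v3) [-+-] → (0.512967, 1.0102, 0.3292)–(0.512967, 1.0102, 0.231653)  len=0.0975
  (v3,v7,v8) [-++] → (0.512967, 1.0102, 0.231653)–(0.512967, 1.0102, -0.3292)  len=0.5609
  (v3,v8,v4) [-+-] → (0.512967, 1.0102, -0.3292)–(0.605714, 1.0102, -0.359335)  len=0.0975
  (v4,v8,v9) [-++] → (0.605714, 1.0102, -0.359335)–(1.13908, 1.0102, -0.5326)  len=0.5608
  (v4,v9,v0) [-+-] → (1.13908, 1.0102, -0.5326)–(1.30662, 1.0102, -0.302028)  len=0.2850
  (v0,v9,v5) [-++] → (1.30662, 1.0102, -0.302028)–(1.52606, 1.0102, 0)  len=0.3733
  (v7,v11,v12) [++-] → (-1.39036, 1.0102, 0.482427)–(-0.155414, 1.0102, 0.3292)  len=1.2444
  (v7,v12,v8) [+-+] → (-0.155414, 1.0102, 0.3292)–(-0.155414, 1.0102, -0.0738338)  len=0.4030
  (v8,v12,v13) [+--] → (-0.155414, 1.0102, -0.0738338)–(-0.155414, 1.0102, -0.3292)  len=0.2554
  (v8,v13,v9) [+-+] → (-0.155414, 1.0102, -0.3292)–(-0.588923, 1.0102, -0.382994)  len=0.4368
  (v9,v13,v14) [+-+] → (-0.588923, 1.0102, -0.382994)–(-1.39036, 1.0102, -0.482427)  len=0.8076
  (v10,v15,v11) [+-+] → (-1.8284, 1.0102, 0)–(-1.527, 1.0102, 0.512694)  len=0.5947
  (v11,v15,v16) [+--] → (-1.527, 1.0102, 0.512694)–(-1.5153, 1.0102, 0.5326)  len=0.0231
  (v11,v16,v12) [+--] → (-1.5153, 1.0102, 0.5326)–(-1.39036, 1.0102, 0.482427)  len=0.1346
  (v13,v18,v14) [--+] → (-1.49022, 1.0102, -0.522529)–(-1.39036, 1.0102, -0.482427)  len=0.1076
  (v14,v18,v19) [+--] → (-1.49022, 1.0102, -0.522529)–(-1.5153, 1.0102, -0.5326)  len=0.0270
  (v14,v19,v10) [+-+] → (-1.5153, 1.0102, -0.5326)–(-1.78739, 1.0102, -0.0697593)  len=0.5369
  (v10,v19,v15) [+--] → (-1.78739, 1.0102, -0.0697593)–(-1.8284, 1.0102, 0)  len=0.0809

Chained into 2 loop(s):
  loop 1: 10 segments, perimeter = 3.2917
  loop 2: 12 segments, perimeter = 4.6521
Total perimeter = 7.944

loops=2 perimeter=7.944


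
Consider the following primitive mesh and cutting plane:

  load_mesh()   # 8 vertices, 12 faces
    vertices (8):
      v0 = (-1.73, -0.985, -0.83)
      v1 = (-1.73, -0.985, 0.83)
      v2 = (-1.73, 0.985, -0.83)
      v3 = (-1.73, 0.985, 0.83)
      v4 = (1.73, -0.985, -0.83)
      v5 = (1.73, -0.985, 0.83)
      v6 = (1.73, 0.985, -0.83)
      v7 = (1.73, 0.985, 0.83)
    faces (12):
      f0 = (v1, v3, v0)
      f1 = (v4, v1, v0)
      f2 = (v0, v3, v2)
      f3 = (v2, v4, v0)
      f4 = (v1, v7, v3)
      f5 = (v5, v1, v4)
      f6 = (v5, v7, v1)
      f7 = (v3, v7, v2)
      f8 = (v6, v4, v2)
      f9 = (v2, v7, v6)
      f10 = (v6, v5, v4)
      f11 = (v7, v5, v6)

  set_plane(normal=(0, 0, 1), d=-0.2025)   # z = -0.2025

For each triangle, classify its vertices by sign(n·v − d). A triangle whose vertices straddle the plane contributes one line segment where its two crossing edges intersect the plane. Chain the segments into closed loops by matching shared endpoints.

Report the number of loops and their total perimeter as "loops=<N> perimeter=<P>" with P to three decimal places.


loops=1 perimeter=10.860

Straddling triangles (8 of 12):
  (v1,v3,v0) [++-] → (-1.73, -0.240316, -0.2025)–(-1.73, -0.985, -0.2025)  len=0.7447
  (v4,v1,v0) [-+-] → (0.422078, -0.985, -0.2025)–(-1.73, -0.985, -0.2025)  len=2.1521
  (v0,v3,v2) [-+-] → (-1.73, -0.240316, -0.2025)–(-1.73, 0.985, -0.2025)  len=1.2253
  (v5,v1,v4) [++-] → (0.422078, -0.985, -0.2025)–(1.73, -0.985, -0.2025)  len=1.3079
  (v3,v7,v2) [++-] → (-0.422078, 0.985, -0.2025)–(-1.73, 0.985, -0.2025)  len=1.3079
  (v2,v7,v6) [-+-] → (-0.422078, 0.985, -0.2025)–(1.73, 0.985, -0.2025)  len=2.1521
  (v6,v5,v4) [-+-] → (1.73, 0.240316, -0.2025)–(1.73, -0.985, -0.2025)  len=1.2253
  (v7,v5,v6) [++-] → (1.73, 0.240316, -0.2025)–(1.73, 0.985, -0.2025)  len=0.7447

Chained into 1 loop(s):
  loop 1: 8 segments, perimeter = 10.8600
Total perimeter = 10.860


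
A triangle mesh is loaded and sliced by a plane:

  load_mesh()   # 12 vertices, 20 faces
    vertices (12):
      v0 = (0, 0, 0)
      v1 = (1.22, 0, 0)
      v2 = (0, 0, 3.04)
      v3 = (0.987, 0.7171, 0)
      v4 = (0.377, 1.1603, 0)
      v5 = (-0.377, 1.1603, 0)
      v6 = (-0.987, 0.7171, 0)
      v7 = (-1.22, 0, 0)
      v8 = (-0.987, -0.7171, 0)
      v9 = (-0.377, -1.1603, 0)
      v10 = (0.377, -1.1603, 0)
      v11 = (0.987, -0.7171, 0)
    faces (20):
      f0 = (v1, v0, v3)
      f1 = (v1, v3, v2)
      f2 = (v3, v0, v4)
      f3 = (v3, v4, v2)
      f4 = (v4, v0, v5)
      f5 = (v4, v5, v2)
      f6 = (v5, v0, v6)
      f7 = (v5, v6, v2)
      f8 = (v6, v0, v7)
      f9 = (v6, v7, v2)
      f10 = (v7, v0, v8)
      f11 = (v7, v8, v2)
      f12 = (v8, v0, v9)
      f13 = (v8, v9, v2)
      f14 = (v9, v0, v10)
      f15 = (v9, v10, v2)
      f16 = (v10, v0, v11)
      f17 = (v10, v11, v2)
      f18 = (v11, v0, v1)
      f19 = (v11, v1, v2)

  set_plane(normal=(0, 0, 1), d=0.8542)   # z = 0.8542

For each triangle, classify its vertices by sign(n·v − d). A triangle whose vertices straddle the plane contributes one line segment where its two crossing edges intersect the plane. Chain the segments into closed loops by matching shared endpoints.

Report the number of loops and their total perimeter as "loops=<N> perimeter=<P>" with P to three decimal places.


loops=1 perimeter=5.421

Straddling triangles (10 of 20):
  (v1,v3,v2) [--+] → (0.709666, 0.515604, 0.8542)–(0.877196, 0, 0.8542)  len=0.5421
  (v3,v4,v2) [--+] → (0.271068, 0.834271, 0.8542)–(0.709666, 0.515604, 0.8542)  len=0.5421
  (v4,v5,v2) [--+] → (-0.271068, 0.834271, 0.8542)–(0.271068, 0.834271, 0.8542)  len=0.5421
  (v5,v6,v2) [--+] → (-0.709666, 0.515604, 0.8542)–(-0.271068, 0.834271, 0.8542)  len=0.5421
  (v6,v7,v2) [--+] → (-0.877196, 0, 0.8542)–(-0.709666, 0.515604, 0.8542)  len=0.5421
  (v7,v8,v2) [--+] → (-0.709666, -0.515604, 0.8542)–(-0.877196, 0, 0.8542)  len=0.5421
  (v8,v9,v2) [--+] → (-0.271068, -0.834271, 0.8542)–(-0.709666, -0.515604, 0.8542)  len=0.5421
  (v9,v10,v2) [--+] → (0.271068, -0.834271, 0.8542)–(-0.271068, -0.834271, 0.8542)  len=0.5421
  (v10,v11,v2) [--+] → (0.709666, -0.515604, 0.8542)–(0.271068, -0.834271, 0.8542)  len=0.5421
  (v11,v1,v2) [--+] → (0.877196, 0, 0.8542)–(0.709666, -0.515604, 0.8542)  len=0.5421

Chained into 1 loop(s):
  loop 1: 10 segments, perimeter = 5.4214
Total perimeter = 5.421


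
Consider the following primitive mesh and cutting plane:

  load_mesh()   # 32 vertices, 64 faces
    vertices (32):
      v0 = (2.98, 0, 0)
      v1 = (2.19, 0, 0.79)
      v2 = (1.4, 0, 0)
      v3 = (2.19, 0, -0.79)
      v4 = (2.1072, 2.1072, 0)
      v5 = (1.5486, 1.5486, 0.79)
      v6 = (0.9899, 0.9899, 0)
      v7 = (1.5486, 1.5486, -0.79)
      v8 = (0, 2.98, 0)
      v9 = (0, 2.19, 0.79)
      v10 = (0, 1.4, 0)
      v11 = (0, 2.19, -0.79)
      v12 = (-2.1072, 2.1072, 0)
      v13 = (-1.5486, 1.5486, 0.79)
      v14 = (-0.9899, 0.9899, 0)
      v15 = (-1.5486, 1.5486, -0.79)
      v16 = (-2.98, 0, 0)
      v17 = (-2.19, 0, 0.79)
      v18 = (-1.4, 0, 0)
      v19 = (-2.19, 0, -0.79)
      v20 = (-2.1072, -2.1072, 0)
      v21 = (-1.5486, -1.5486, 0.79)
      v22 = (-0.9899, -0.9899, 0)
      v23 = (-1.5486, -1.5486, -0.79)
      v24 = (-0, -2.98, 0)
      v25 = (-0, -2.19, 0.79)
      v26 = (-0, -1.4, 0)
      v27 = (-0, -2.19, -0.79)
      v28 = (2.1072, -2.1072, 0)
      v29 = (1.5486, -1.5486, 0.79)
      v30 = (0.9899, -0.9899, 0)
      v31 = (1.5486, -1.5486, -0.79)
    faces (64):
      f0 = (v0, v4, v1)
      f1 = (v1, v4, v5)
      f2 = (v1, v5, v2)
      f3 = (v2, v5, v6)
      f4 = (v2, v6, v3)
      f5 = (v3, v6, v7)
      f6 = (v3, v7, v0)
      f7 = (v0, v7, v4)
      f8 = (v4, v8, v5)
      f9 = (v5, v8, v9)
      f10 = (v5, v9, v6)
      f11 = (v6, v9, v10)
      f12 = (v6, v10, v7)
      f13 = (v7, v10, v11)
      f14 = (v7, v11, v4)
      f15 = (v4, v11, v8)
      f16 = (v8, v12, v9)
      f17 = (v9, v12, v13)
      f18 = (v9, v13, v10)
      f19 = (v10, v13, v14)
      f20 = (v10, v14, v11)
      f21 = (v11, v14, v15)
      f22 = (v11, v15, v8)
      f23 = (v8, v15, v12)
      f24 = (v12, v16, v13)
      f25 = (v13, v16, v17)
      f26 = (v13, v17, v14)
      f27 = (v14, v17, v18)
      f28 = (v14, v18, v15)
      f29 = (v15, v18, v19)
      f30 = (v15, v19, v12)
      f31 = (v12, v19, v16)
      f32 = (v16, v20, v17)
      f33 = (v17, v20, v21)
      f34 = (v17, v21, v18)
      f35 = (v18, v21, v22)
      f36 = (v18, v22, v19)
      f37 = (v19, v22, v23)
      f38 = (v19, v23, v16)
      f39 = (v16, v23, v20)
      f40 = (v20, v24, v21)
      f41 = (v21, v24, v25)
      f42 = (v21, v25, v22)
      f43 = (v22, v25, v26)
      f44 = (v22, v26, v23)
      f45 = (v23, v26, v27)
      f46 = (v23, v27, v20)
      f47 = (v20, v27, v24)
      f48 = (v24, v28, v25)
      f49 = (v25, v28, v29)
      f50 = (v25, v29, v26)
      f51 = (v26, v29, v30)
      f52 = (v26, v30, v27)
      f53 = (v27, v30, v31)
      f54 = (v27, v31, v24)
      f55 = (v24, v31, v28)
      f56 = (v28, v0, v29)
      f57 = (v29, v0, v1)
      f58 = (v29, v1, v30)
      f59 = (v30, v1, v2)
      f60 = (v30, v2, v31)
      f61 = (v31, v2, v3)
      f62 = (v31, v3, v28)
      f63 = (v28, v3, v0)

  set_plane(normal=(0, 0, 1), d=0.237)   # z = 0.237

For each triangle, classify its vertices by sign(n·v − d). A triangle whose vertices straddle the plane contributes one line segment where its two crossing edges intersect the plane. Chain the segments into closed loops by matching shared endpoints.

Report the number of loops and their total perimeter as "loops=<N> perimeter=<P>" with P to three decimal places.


Straddling triangles (32 of 64):
  (v0,v4,v1) [--+] → (2.13204, 1.47504, 0.237)–(2.743, 0, 0.237)  len=1.5966
  (v1,v4,v5) [+-+] → (2.13204, 1.47504, 0.237)–(1.93962, 1.93962, 0.237)  len=0.5029
  (v1,v5,v2) [++-] → (1.44458, 0.46458, 0.237)–(1.637, 0, 0.237)  len=0.5029
  (v2,v5,v6) [-+-] → (1.44458, 0.46458, 0.237)–(1.15751, 1.15751, 0.237)  len=0.7500
  (v4,v8,v5) [--+] → (0.46458, 2.55058, 0.237)–(1.93962, 1.93962, 0.237)  len=1.5966
  (v5,v8,v9) [+-+] → (0.46458, 2.55058, 0.237)–(0, 2.743, 0.237)  len=0.5029
  (v5,v9,v6) [++-] → (0.69293, 1.34993, 0.237)–(1.15751, 1.15751, 0.237)  len=0.5029
  (v6,v9,v10) [-+-] → (0.69293, 1.34993, 0.237)–(0, 1.637, 0.237)  len=0.7500
  (v8,v12,v9) [--+] → (-1.47504, 2.13204, 0.237)–(0, 2.743, 0.237)  len=1.5966
  (v9,v12,v13) [+-+] → (-1.47504, 2.13204, 0.237)–(-1.93962, 1.93962, 0.237)  len=0.5029
  (v9,v13,v10) [++-] → (-0.46458, 1.44458, 0.237)–(0, 1.637, 0.237)  len=0.5029
  (v10,v13,v14) [-+-] → (-0.46458, 1.44458, 0.237)–(-1.15751, 1.15751, 0.237)  len=0.7500
  (v12,v16,v13) [--+] → (-2.55058, 0.46458, 0.237)–(-1.93962, 1.93962, 0.237)  len=1.5966
  (v13,v16,v17) [+-+] → (-2.55058, 0.46458, 0.237)–(-2.743, 0, 0.237)  len=0.5029
  (v13,v17,v14) [++-] → (-1.34993, 0.69293, 0.237)–(-1.15751, 1.15751, 0.237)  len=0.5029
  (v14,v17,v18) [-+-] → (-1.34993, 0.69293, 0.237)–(-1.637, 0, 0.237)  len=0.7500
  (v16,v20,v17) [--+] → (-2.13204, -1.47504, 0.237)–(-2.743, 0, 0.237)  len=1.5966
  (v17,v20,v21) [+-+] → (-2.13204, -1.47504, 0.237)–(-1.93962, -1.93962, 0.237)  len=0.5029
  (v17,v21,v18) [++-] → (-1.44458, -0.46458, 0.237)–(-1.637, 0, 0.237)  len=0.5029
  (v18,v21,v22) [-+-] → (-1.44458, -0.46458, 0.237)–(-1.15751, -1.15751, 0.237)  len=0.7500
  (v20,v24,v21) [--+] → (-0.46458, -2.55058, 0.237)–(-1.93962, -1.93962, 0.237)  len=1.5966
  (v21,v24,v25) [+-+] → (-0.46458, -2.55058, 0.237)–(0, -2.743, 0.237)  len=0.5029
  (v21,v25,v22) [++-] → (-0.69293, -1.34993, 0.237)–(-1.15751, -1.15751, 0.237)  len=0.5029
  (v22,v25,v26) [-+-] → (-0.69293, -1.34993, 0.237)–(0, -1.637, 0.237)  len=0.7500
  (v24,v28,v25) [--+] → (1.47504, -2.13204, 0.237)–(0, -2.743, 0.237)  len=1.5966
  (v25,v28,v29) [+-+] → (1.47504, -2.13204, 0.237)–(1.93962, -1.93962, 0.237)  len=0.5029
  (v25,v29,v26) [++-] → (0.46458, -1.44458, 0.237)–(0, -1.637, 0.237)  len=0.5029
  (v26,v29,v30) [-+-] → (0.46458, -1.44458, 0.237)–(1.15751, -1.15751, 0.237)  len=0.7500
  (v28,v0,v29) [--+] → (2.55058, -0.46458, 0.237)–(1.93962, -1.93962, 0.237)  len=1.5966
  (v29,v0,v1) [+-+] → (2.55058, -0.46458, 0.237)–(2.743, 0, 0.237)  len=0.5029
  (v29,v1,v30) [++-] → (1.34993, -0.69293, 0.237)–(1.15751, -1.15751, 0.237)  len=0.5029
  (v30,v1,v2) [-+-] → (1.34993, -0.69293, 0.237)–(1.637, 0, 0.237)  len=0.7500

Chained into 2 loop(s):
  loop 1: 16 segments, perimeter = 16.7953
  loop 2: 16 segments, perimeter = 10.0231
Total perimeter = 26.818

loops=2 perimeter=26.818


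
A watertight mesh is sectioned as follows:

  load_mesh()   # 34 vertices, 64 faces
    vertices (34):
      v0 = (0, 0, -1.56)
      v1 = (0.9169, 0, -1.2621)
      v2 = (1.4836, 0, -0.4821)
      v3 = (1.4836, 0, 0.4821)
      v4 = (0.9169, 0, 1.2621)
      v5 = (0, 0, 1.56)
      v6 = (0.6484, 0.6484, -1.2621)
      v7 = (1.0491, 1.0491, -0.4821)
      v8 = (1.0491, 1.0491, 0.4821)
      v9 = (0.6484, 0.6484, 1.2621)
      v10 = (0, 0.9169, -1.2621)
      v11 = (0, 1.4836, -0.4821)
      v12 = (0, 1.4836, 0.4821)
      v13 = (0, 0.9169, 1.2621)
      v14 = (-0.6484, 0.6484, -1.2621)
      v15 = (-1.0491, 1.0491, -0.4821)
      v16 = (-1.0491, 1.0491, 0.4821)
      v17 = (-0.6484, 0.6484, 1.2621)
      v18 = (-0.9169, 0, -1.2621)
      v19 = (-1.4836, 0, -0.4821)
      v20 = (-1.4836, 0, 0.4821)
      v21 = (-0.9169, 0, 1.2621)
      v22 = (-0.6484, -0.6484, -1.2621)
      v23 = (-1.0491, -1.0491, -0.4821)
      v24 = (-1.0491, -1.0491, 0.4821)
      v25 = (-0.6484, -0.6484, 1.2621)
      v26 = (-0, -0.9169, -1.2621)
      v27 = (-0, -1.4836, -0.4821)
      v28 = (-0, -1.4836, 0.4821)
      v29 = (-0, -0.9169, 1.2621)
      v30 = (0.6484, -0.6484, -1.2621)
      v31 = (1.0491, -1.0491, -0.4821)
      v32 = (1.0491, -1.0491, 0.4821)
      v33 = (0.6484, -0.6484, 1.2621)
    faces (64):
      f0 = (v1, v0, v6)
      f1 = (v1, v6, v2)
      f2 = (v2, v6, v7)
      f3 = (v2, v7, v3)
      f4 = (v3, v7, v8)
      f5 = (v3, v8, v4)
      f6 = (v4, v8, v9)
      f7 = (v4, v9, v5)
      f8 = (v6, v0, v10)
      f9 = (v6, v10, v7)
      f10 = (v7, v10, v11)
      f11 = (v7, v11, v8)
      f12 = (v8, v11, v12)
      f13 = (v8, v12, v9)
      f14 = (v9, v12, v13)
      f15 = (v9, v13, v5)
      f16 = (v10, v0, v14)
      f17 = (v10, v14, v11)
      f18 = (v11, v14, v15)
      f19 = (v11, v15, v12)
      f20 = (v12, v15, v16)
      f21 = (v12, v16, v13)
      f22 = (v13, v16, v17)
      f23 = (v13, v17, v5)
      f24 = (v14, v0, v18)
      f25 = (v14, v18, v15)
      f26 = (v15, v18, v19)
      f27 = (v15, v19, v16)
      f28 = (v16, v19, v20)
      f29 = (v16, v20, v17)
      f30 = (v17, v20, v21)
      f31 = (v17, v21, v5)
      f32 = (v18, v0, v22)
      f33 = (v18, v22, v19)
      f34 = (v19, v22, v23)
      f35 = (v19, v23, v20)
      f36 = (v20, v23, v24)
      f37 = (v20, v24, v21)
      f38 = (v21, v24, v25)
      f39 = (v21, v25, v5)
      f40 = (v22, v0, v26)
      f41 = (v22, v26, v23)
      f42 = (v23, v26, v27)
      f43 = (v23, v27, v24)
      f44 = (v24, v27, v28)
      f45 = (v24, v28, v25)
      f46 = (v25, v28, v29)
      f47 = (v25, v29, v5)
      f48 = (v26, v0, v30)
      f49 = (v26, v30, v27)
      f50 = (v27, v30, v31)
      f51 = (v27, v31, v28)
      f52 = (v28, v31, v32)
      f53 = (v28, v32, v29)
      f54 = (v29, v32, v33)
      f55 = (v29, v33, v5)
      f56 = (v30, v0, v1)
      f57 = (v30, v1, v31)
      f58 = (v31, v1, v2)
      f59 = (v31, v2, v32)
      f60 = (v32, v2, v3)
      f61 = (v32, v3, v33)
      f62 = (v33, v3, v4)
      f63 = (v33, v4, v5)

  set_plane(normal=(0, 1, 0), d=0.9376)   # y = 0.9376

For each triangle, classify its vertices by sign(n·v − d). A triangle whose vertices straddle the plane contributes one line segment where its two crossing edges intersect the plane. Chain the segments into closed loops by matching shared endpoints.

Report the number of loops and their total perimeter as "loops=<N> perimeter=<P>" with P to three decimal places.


loops=1 perimeter=7.318

Straddling triangles (18 of 64):
  (v2,v6,v7) [--+] → (0.9376, 0.9376, -0.699145)–(1.09528, 0.9376, -0.4821)  len=0.2683
  (v2,v7,v3) [-+-] → (1.09528, 0.9376, -0.4821)–(1.09528, 0.9376, -0.379623)  len=0.1025
  (v3,v7,v8) [-++] → (1.09528, 0.9376, -0.379623)–(1.09528, 0.9376, 0.4821)  len=0.8617
  (v3,v8,v4) [-+-] → (1.09528, 0.9376, 0.4821)–(1.03505, 0.9376, 0.565)  len=0.1025
  (v4,v8,v9) [-+-] → (1.03505, 0.9376, 0.565)–(0.9376, 0.9376, 0.699145)  len=0.1658
  (v6,v10,v7) [--+] → (0.164269, 0.9376, -1.13997)–(0.9376, 0.9376, -0.699145)  len=0.8901
  (v7,v10,v11) [+-+] → (0.164269, 0.9376, -1.13997)–(0, 0.9376, -1.23361)  len=0.1891
  (v8,v12,v9) [++-] → (0.423882, 0.9376, 0.992014)–(0.9376, 0.9376, 0.699145)  len=0.5913
  (v9,v12,v13) [-+-] → (0.423882, 0.9376, 0.992014)–(0, 0.9376, 1.23361)  len=0.4879
  (v10,v14,v11) [--+] → (-0.423882, 0.9376, -0.992014)–(0, 0.9376, -1.23361)  len=0.4879
  (v11,v14,v15) [+-+] → (-0.423882, 0.9376, -0.992014)–(-0.9376, 0.9376, -0.699145)  len=0.5913
  (v12,v16,v13) [++-] → (-0.164269, 0.9376, 1.13997)–(0, 0.9376, 1.23361)  len=0.1891
  (v13,v16,v17) [-+-] → (-0.164269, 0.9376, 1.13997)–(-0.9376, 0.9376, 0.699145)  len=0.8901
  (v14,v18,v15) [--+] → (-1.03505, 0.9376, -0.565)–(-0.9376, 0.9376, -0.699145)  len=0.1658
  (v15,v18,v19) [+--] → (-1.03505, 0.9376, -0.565)–(-1.09528, 0.9376, -0.4821)  len=0.1025
  (v15,v19,v16) [+-+] → (-1.09528, 0.9376, -0.4821)–(-1.09528, 0.9376, 0.379623)  len=0.8617
  (v16,v19,v20) [+--] → (-1.09528, 0.9376, 0.379623)–(-1.09528, 0.9376, 0.4821)  len=0.1025
  (v16,v20,v17) [+--] → (-1.09528, 0.9376, 0.4821)–(-0.9376, 0.9376, 0.699145)  len=0.2683

Chained into 1 loop(s):
  loop 1: 18 segments, perimeter = 7.3184
Total perimeter = 7.318


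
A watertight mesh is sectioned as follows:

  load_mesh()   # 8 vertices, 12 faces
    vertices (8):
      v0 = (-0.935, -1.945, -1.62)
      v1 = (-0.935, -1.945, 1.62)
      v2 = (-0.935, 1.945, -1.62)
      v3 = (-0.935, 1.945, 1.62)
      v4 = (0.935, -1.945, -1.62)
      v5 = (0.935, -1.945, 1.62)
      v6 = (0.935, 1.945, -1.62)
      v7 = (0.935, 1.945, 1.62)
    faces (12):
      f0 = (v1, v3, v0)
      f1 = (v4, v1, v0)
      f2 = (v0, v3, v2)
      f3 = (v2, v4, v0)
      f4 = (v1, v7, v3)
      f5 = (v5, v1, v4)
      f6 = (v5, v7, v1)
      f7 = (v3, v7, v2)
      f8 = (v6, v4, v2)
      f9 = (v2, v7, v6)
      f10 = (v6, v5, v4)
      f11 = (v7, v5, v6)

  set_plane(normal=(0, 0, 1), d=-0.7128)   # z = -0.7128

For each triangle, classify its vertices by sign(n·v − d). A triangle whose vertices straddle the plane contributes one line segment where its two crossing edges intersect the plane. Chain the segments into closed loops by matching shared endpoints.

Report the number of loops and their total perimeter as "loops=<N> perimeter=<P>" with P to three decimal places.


loops=1 perimeter=11.520

Straddling triangles (8 of 12):
  (v1,v3,v0) [++-] → (-0.935, -0.8558, -0.7128)–(-0.935, -1.945, -0.7128)  len=1.0892
  (v4,v1,v0) [-+-] → (0.4114, -1.945, -0.7128)–(-0.935, -1.945, -0.7128)  len=1.3464
  (v0,v3,v2) [-+-] → (-0.935, -0.8558, -0.7128)–(-0.935, 1.945, -0.7128)  len=2.8008
  (v5,v1,v4) [++-] → (0.4114, -1.945, -0.7128)–(0.935, -1.945, -0.7128)  len=0.5236
  (v3,v7,v2) [++-] → (-0.4114, 1.945, -0.7128)–(-0.935, 1.945, -0.7128)  len=0.5236
  (v2,v7,v6) [-+-] → (-0.4114, 1.945, -0.7128)–(0.935, 1.945, -0.7128)  len=1.3464
  (v6,v5,v4) [-+-] → (0.935, 0.8558, -0.7128)–(0.935, -1.945, -0.7128)  len=2.8008
  (v7,v5,v6) [++-] → (0.935, 0.8558, -0.7128)–(0.935, 1.945, -0.7128)  len=1.0892

Chained into 1 loop(s):
  loop 1: 8 segments, perimeter = 11.5200
Total perimeter = 11.520
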